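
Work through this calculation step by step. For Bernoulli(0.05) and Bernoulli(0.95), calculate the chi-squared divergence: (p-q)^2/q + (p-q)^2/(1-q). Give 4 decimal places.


Chi-squared divergence between Bernoulli distributions:
chi^2 = (p-q)^2/q + (p-q)^2/(1-q).
p = 0.05, q = 0.95, p-q = -0.9.
(p-q)^2 = 0.81.
term1 = 0.81/0.95 = 0.852632.
term2 = 0.81/0.05 = 16.2.
chi^2 = 0.852632 + 16.2 = 17.0526

17.0526


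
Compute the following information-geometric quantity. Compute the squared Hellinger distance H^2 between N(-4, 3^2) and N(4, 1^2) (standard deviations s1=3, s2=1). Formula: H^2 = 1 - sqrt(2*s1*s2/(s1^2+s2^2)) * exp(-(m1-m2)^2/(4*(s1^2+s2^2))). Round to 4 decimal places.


Squared Hellinger distance for Gaussians:
H^2 = 1 - sqrt(2*s1*s2/(s1^2+s2^2)) * exp(-(m1-m2)^2/(4*(s1^2+s2^2))).
s1^2 = 9, s2^2 = 1, s1^2+s2^2 = 10.
sqrt(2*3*1/(10)) = 0.774597.
(m1-m2)^2 = (-8)^2 = 64.
exp(-64/(4*10)) = exp(-1.6) = 0.201897.
H^2 = 1 - 0.774597*0.201897 = 0.8436

0.8436


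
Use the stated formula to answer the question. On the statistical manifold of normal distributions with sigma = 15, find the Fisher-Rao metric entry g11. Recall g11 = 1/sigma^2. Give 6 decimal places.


For the 2-parameter normal family, the Fisher metric has:
  g11 = 1/sigma^2, g22 = 2/sigma^2.
sigma = 15, sigma^2 = 225.
g11 = 0.004444

0.004444


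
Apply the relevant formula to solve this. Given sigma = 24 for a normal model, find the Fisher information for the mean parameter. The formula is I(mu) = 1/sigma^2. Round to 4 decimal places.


The Fisher information for the mean of a normal distribution is I(mu) = 1/sigma^2.
sigma = 24, so sigma^2 = 576.
I(mu) = 1/576 = 0.0017

0.0017


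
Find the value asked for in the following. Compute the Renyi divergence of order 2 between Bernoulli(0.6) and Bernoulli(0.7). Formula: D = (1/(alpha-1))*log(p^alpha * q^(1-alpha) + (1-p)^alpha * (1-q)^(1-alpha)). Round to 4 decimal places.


Renyi divergence of order alpha between Bernoulli distributions:
D = (1/(alpha-1))*log(p^alpha * q^(1-alpha) + (1-p)^alpha * (1-q)^(1-alpha)).
alpha = 2, p = 0.6, q = 0.7.
p^alpha * q^(1-alpha) = 0.6^2 * 0.7^-1 = 0.514286.
(1-p)^alpha * (1-q)^(1-alpha) = 0.4^2 * 0.3^-1 = 0.533333.
sum = 0.514286 + 0.533333 = 1.047619.
D = (1/1)*log(1.047619) = 0.0465

0.0465


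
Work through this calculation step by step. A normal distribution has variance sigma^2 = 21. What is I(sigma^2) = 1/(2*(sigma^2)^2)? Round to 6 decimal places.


Fisher information for variance: I(sigma^2) = 1/(2*sigma^4).
sigma^2 = 21, so sigma^4 = 441.
I = 1/(2*441) = 1/882 = 0.001134

0.001134


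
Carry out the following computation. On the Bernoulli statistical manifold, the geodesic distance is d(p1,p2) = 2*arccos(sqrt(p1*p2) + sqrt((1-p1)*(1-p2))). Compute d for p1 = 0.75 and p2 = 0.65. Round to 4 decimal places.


Geodesic distance on Bernoulli manifold:
d(p1,p2) = 2*arccos(sqrt(p1*p2) + sqrt((1-p1)*(1-p2))).
sqrt(p1*p2) = sqrt(0.75*0.65) = 0.698212.
sqrt((1-p1)*(1-p2)) = sqrt(0.25*0.35) = 0.295804.
arg = 0.698212 + 0.295804 = 0.994016.
d = 2*arccos(0.994016) = 0.2189

0.2189


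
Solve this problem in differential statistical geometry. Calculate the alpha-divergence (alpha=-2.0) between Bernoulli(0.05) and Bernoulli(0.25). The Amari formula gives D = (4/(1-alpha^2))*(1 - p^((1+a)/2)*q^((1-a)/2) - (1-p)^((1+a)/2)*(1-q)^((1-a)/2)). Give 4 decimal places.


Amari alpha-divergence:
D = (4/(1-alpha^2))*(1 - p^((1+a)/2)*q^((1-a)/2) - (1-p)^((1+a)/2)*(1-q)^((1-a)/2)).
alpha = -2.0, p = 0.05, q = 0.25.
e1 = (1+alpha)/2 = -0.5, e2 = (1-alpha)/2 = 1.5.
t1 = p^e1 * q^e2 = 0.05^-0.5 * 0.25^1.5 = 0.559017.
t2 = (1-p)^e1 * (1-q)^e2 = 0.95^-0.5 * 0.75^1.5 = 0.666392.
4/(1-alpha^2) = -1.333333.
D = -1.333333*(1 - 0.559017 - 0.666392) = 0.3005

0.3005


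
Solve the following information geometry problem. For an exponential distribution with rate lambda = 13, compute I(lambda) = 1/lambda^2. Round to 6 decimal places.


Fisher information for exponential: I(lambda) = 1/lambda^2.
lambda = 13, lambda^2 = 169.
I = 1/169 = 0.005917

0.005917


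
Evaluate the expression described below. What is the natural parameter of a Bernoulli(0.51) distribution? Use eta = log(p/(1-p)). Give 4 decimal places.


Natural parameter for Bernoulli: eta = log(p/(1-p)).
p = 0.51, 1-p = 0.49.
p/(1-p) = 1.040816.
eta = log(1.040816) = 0.0400

0.0400


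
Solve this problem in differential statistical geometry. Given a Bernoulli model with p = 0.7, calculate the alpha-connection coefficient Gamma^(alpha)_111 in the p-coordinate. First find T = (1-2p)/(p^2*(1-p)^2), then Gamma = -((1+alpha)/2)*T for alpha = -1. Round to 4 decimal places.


Skewness (Amari-Chentsov) tensor: T = (1-2p)/(p^2*(1-p)^2).
p = 0.7, 1-2p = -0.4, p^2 = 0.49, (1-p)^2 = 0.09.
T = -0.4/(0.49 * 0.09) = -9.070295.
In the p-coordinate, Gamma^(alpha) = Gamma^(0) - (alpha/2)*T with Gamma^(0) = (1/2)*g'(p) = -T/2,
so Gamma^(alpha) = -((1+alpha)/2)*T.
alpha = -1, -(1+alpha)/2 = 0.0.
Gamma = 0.0 * -9.070295 = 0.0000

0.0000


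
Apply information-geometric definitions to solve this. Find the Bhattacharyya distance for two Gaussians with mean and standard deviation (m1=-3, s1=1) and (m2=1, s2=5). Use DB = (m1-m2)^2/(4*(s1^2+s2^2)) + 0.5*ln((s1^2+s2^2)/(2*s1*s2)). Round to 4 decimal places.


Bhattacharyya distance between two Gaussians:
DB = (m1-m2)^2/(4*(s1^2+s2^2)) + (1/2)*ln((s1^2+s2^2)/(2*s1*s2)).
(m1-m2)^2 = (-4)^2 = 16.
s1^2+s2^2 = 1 + 25 = 26.
term1 = 16/104 = 0.153846.
term2 = 0.5*ln(26/10.0) = 0.477756.
DB = 0.153846 + 0.477756 = 0.6316

0.6316


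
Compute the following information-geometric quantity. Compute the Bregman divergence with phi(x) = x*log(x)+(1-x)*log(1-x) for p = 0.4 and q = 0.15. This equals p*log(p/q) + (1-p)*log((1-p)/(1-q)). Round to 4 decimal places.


Bregman divergence with negative entropy generator:
D = p*log(p/q) + (1-p)*log((1-p)/(1-q)).
p = 0.4, q = 0.15.
p*log(p/q) = 0.4*log(0.4/0.15) = 0.392332.
(1-p)*log((1-p)/(1-q)) = 0.6*log(0.6/0.85) = -0.208984.
D = 0.392332 + -0.208984 = 0.1833

0.1833


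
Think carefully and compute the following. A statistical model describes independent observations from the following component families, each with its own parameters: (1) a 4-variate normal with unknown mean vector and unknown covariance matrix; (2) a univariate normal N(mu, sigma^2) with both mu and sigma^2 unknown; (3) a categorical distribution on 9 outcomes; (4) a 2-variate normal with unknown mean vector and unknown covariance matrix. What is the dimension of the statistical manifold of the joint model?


The dimension of a statistical manifold equals the number of free
(independent) real parameters of the model. For a product of independent
blocks the parameter counts add.
- 4-variate normal: 4 (mean) + 4*5/2 = 10 (symmetric covariance) = 14.
- normal (mu, sigma^2): 2.
- categorical on 9 outcomes (probabilities sum to 1): 9-1 = 8.
- 2-variate normal: 2 (mean) + 2*3/2 = 3 (symmetric covariance) = 5.
Total = 14 + 2 + 8 + 5 = 29.
Dimension = 29

29


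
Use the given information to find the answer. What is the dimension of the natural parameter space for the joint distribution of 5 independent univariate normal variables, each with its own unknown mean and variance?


Exponential family dimension calculation:
Each univariate normal has two natural parameters (mu/sigma^2 and -1/(2 sigma^2)).
With 5 independent components, dim = 2 * 5 = 10.

10


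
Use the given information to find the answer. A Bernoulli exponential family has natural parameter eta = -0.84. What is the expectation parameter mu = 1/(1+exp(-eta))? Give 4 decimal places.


Dual coordinate (expectation parameter) for Bernoulli:
mu = 1/(1+exp(-eta)).
eta = -0.84.
exp(-eta) = exp(0.84) = 2.316367.
mu = 1/(1+2.316367) = 0.3015

0.3015


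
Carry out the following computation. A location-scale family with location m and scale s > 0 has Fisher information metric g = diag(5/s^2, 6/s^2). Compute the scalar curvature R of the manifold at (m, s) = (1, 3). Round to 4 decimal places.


The metric has the form g = (A dm^2 + B ds^2)/s^2 with A = 5, B = 6.
Substitute u = sqrt(A/B)*m: g = B*(du^2 + ds^2)/s^2, i.e. B times the
Poincare upper half-plane metric, which has constant Gaussian curvature -1.
Scaling a 2D metric by a constant c divides the Gaussian curvature by c,
so K = -1/B = -1/(6) = -0.1667 everywhere (the point (m, s) = (1, 3) is irrelevant:
the curvature is constant).
Scalar curvature in dimension 2: R = 2K = -2/(6) = -0.3333.

-0.3333


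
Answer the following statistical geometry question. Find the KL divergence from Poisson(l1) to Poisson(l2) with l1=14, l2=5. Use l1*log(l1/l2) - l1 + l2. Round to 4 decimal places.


KL divergence for Poisson:
KL = l1*log(l1/l2) - l1 + l2.
l1 = 14, l2 = 5.
log(14/5) = 1.029619.
l1*log(l1/l2) = 14 * 1.029619 = 14.414672.
KL = 14.414672 - 14 + 5 = 5.4147

5.4147


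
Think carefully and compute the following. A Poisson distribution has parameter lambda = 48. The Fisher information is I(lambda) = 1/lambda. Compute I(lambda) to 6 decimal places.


Fisher information for Poisson: I(lambda) = 1/lambda.
lambda = 48.
I(lambda) = 1/48 = 0.020833

0.020833


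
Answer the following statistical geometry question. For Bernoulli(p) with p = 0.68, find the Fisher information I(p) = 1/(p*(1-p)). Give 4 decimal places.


For Bernoulli(p), Fisher information is I(p) = 1/(p*(1-p)).
p = 0.68, 1-p = 0.32.
p*(1-p) = 0.2176.
I(p) = 1/0.2176 = 4.5956

4.5956


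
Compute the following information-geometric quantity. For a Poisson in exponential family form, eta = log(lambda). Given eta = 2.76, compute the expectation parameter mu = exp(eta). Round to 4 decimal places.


Expectation parameter for Poisson exponential family:
mu = exp(eta).
eta = 2.76.
mu = exp(2.76) = 15.7998

15.7998


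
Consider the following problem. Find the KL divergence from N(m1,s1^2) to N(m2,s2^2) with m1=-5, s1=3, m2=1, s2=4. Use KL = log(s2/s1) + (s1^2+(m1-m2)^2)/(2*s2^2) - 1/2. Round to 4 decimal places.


KL divergence between normal distributions:
KL = log(s2/s1) + (s1^2 + (m1-m2)^2)/(2*s2^2) - 1/2.
log(4/3) = 0.287682.
(3^2 + (-5-1)^2)/(2*4^2) = (9 + 36)/32 = 1.40625.
KL = 0.287682 + 1.40625 - 0.5 = 1.1939

1.1939


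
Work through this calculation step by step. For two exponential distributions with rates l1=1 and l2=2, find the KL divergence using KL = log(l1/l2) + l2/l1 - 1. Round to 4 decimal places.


KL divergence for exponential family:
KL = log(l1/l2) + l2/l1 - 1.
log(1/2) = -0.693147.
2/1 = 2.0.
KL = -0.693147 + 2.0 - 1 = 0.3069

0.3069


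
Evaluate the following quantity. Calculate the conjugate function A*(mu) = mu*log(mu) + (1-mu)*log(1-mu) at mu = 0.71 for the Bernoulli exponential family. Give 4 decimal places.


Legendre transform for Bernoulli:
A*(mu) = mu*log(mu) + (1-mu)*log(1-mu).
mu = 0.71, 1-mu = 0.29.
mu*log(mu) = 0.71*log(0.71) = -0.243168.
(1-mu)*log(1-mu) = 0.29*log(0.29) = -0.358984.
A* = -0.243168 + -0.358984 = -0.6022

-0.6022


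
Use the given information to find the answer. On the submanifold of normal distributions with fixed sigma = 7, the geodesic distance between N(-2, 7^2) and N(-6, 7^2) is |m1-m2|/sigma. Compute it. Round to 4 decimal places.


On the fixed-variance normal subfamily, geodesic distance = |m1-m2|/sigma.
|-2 - -6| = 4.
sigma = 7.
d = 4/7 = 0.5714

0.5714


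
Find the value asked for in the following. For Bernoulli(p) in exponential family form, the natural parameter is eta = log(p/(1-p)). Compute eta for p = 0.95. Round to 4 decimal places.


Natural parameter for Bernoulli: eta = log(p/(1-p)).
p = 0.95, 1-p = 0.05.
p/(1-p) = 19.0.
eta = log(19.0) = 2.9444

2.9444


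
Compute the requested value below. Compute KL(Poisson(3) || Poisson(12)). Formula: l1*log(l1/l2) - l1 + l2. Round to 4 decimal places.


KL divergence for Poisson:
KL = l1*log(l1/l2) - l1 + l2.
l1 = 3, l2 = 12.
log(3/12) = -1.386294.
l1*log(l1/l2) = 3 * -1.386294 = -4.158883.
KL = -4.158883 - 3 + 12 = 4.8411

4.8411


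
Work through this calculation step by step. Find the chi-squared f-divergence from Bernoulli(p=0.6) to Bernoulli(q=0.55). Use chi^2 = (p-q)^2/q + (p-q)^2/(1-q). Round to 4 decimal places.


Chi-squared divergence between Bernoulli distributions:
chi^2 = (p-q)^2/q + (p-q)^2/(1-q).
p = 0.6, q = 0.55, p-q = 0.05.
(p-q)^2 = 0.0025.
term1 = 0.0025/0.55 = 0.004545.
term2 = 0.0025/0.45 = 0.005556.
chi^2 = 0.004545 + 0.005556 = 0.0101

0.0101


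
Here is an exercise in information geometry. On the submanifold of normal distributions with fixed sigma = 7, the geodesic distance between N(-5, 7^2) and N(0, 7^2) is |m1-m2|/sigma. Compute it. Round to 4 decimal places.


On the fixed-variance normal subfamily, geodesic distance = |m1-m2|/sigma.
|-5 - 0| = 5.
sigma = 7.
d = 5/7 = 0.7143

0.7143


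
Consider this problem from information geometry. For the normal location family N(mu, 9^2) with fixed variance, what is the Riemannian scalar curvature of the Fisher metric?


This family has a single free parameter, so its statistical manifold
is 1-dimensional. The Riemann curvature tensor of any 1-dimensional
Riemannian manifold vanishes identically, so R = 0.

0


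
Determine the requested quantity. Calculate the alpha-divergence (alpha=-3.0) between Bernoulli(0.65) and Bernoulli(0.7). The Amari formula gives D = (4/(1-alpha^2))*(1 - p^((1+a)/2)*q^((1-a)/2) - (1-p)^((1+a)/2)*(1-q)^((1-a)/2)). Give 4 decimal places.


Amari alpha-divergence:
D = (4/(1-alpha^2))*(1 - p^((1+a)/2)*q^((1-a)/2) - (1-p)^((1+a)/2)*(1-q)^((1-a)/2)).
alpha = -3.0, p = 0.65, q = 0.7.
e1 = (1+alpha)/2 = -1.0, e2 = (1-alpha)/2 = 2.0.
t1 = p^e1 * q^e2 = 0.65^-1.0 * 0.7^2.0 = 0.753846.
t2 = (1-p)^e1 * (1-q)^e2 = 0.35^-1.0 * 0.3^2.0 = 0.257143.
4/(1-alpha^2) = -0.5.
D = -0.5*(1 - 0.753846 - 0.257143) = 0.0055

0.0055


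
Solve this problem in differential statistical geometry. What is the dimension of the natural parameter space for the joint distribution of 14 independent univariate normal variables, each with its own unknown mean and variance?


Exponential family dimension calculation:
Each univariate normal has two natural parameters (mu/sigma^2 and -1/(2 sigma^2)).
With 14 independent components, dim = 2 * 14 = 28.

28


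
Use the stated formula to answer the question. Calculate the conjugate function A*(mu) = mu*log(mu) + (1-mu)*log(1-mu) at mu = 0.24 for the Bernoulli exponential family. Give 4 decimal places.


Legendre transform for Bernoulli:
A*(mu) = mu*log(mu) + (1-mu)*log(1-mu).
mu = 0.24, 1-mu = 0.76.
mu*log(mu) = 0.24*log(0.24) = -0.342508.
(1-mu)*log(1-mu) = 0.76*log(0.76) = -0.208572.
A* = -0.342508 + -0.208572 = -0.5511

-0.5511


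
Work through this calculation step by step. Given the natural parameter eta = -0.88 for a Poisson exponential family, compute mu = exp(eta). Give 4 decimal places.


Expectation parameter for Poisson exponential family:
mu = exp(eta).
eta = -0.88.
mu = exp(-0.88) = 0.4148

0.4148


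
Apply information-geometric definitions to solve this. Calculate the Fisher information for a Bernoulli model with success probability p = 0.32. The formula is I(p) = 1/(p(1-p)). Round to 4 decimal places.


For Bernoulli(p), Fisher information is I(p) = 1/(p*(1-p)).
p = 0.32, 1-p = 0.68.
p*(1-p) = 0.2176.
I(p) = 1/0.2176 = 4.5956

4.5956


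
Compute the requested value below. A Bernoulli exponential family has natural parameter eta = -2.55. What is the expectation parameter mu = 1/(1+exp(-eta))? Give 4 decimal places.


Dual coordinate (expectation parameter) for Bernoulli:
mu = 1/(1+exp(-eta)).
eta = -2.55.
exp(-eta) = exp(2.55) = 12.807104.
mu = 1/(1+12.807104) = 0.0724

0.0724


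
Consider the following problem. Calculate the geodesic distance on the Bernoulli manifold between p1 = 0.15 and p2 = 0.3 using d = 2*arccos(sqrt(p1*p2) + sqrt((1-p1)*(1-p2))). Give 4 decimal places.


Geodesic distance on Bernoulli manifold:
d(p1,p2) = 2*arccos(sqrt(p1*p2) + sqrt((1-p1)*(1-p2))).
sqrt(p1*p2) = sqrt(0.15*0.3) = 0.212132.
sqrt((1-p1)*(1-p2)) = sqrt(0.85*0.7) = 0.771362.
arg = 0.212132 + 0.771362 = 0.983494.
d = 2*arccos(0.983494) = 0.3639

0.3639


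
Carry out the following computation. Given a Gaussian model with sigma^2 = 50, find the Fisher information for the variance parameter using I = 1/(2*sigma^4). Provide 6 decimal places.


Fisher information for variance: I(sigma^2) = 1/(2*sigma^4).
sigma^2 = 50, so sigma^4 = 2500.
I = 1/(2*2500) = 1/5000 = 0.000200

0.000200


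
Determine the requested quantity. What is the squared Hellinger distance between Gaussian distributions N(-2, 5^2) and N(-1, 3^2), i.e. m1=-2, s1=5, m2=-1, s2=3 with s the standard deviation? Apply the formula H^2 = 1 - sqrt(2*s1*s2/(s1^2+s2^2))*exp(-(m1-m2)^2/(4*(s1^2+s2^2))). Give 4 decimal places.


Squared Hellinger distance for Gaussians:
H^2 = 1 - sqrt(2*s1*s2/(s1^2+s2^2)) * exp(-(m1-m2)^2/(4*(s1^2+s2^2))).
s1^2 = 25, s2^2 = 9, s1^2+s2^2 = 34.
sqrt(2*5*3/(34)) = 0.939336.
(m1-m2)^2 = (-1)^2 = 1.
exp(-1/(4*34)) = exp(-0.007353) = 0.992674.
H^2 = 1 - 0.939336*0.992674 = 0.0675

0.0675


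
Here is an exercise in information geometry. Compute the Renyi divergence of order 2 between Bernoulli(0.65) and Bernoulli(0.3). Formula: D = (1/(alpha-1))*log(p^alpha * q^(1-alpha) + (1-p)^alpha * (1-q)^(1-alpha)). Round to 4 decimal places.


Renyi divergence of order alpha between Bernoulli distributions:
D = (1/(alpha-1))*log(p^alpha * q^(1-alpha) + (1-p)^alpha * (1-q)^(1-alpha)).
alpha = 2, p = 0.65, q = 0.3.
p^alpha * q^(1-alpha) = 0.65^2 * 0.3^-1 = 1.408333.
(1-p)^alpha * (1-q)^(1-alpha) = 0.35^2 * 0.7^-1 = 0.175.
sum = 1.408333 + 0.175 = 1.583333.
D = (1/1)*log(1.583333) = 0.4595

0.4595


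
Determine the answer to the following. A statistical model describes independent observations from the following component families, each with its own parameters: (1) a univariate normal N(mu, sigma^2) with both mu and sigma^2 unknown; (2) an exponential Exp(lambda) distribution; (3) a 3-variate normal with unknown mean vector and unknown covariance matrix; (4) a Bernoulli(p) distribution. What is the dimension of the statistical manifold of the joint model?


The dimension of a statistical manifold equals the number of free
(independent) real parameters of the model. For a product of independent
blocks the parameter counts add.
- normal (mu, sigma^2): 2.
- exponential (lambda): 1.
- 3-variate normal: 3 (mean) + 3*4/2 = 6 (symmetric covariance) = 9.
- Bernoulli (p): 1.
Total = 2 + 1 + 9 + 1 = 13.
Dimension = 13

13


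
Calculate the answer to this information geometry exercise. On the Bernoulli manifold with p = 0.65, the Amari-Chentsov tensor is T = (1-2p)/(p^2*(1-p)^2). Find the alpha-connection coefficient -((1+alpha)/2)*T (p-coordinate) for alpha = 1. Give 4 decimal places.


Skewness (Amari-Chentsov) tensor: T = (1-2p)/(p^2*(1-p)^2).
p = 0.65, 1-2p = -0.3, p^2 = 0.4225, (1-p)^2 = 0.1225.
T = -0.3/(0.4225 * 0.1225) = -5.796401.
In the p-coordinate, Gamma^(alpha) = Gamma^(0) - (alpha/2)*T with Gamma^(0) = (1/2)*g'(p) = -T/2,
so Gamma^(alpha) = -((1+alpha)/2)*T.
alpha = 1, -(1+alpha)/2 = -1.0.
Gamma = -1.0 * -5.796401 = 5.7964

5.7964


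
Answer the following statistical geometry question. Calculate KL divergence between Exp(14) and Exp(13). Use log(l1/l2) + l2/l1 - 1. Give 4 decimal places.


KL divergence for exponential family:
KL = log(l1/l2) + l2/l1 - 1.
log(14/13) = 0.074108.
13/14 = 0.928571.
KL = 0.074108 + 0.928571 - 1 = 0.0027

0.0027


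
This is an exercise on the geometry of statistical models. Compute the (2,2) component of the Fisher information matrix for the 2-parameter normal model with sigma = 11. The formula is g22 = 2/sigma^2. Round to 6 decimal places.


For the 2-parameter normal family, the Fisher metric has:
  g11 = 1/sigma^2, g22 = 2/sigma^2.
sigma = 11, sigma^2 = 121.
g22 = 0.016529

0.016529


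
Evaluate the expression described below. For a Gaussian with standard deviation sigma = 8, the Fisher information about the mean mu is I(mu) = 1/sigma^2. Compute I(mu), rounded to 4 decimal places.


The Fisher information for the mean of a normal distribution is I(mu) = 1/sigma^2.
sigma = 8, so sigma^2 = 64.
I(mu) = 1/64 = 0.0156

0.0156


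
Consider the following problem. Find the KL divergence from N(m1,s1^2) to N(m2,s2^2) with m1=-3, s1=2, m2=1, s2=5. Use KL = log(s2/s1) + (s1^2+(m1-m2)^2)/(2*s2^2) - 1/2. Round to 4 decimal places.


KL divergence between normal distributions:
KL = log(s2/s1) + (s1^2 + (m1-m2)^2)/(2*s2^2) - 1/2.
log(5/2) = 0.916291.
(2^2 + (-3-1)^2)/(2*5^2) = (4 + 16)/50 = 0.4.
KL = 0.916291 + 0.4 - 0.5 = 0.8163

0.8163


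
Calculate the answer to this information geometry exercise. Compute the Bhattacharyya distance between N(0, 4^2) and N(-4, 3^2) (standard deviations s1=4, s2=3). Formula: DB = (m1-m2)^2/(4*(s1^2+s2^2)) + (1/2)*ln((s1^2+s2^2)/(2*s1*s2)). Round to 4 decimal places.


Bhattacharyya distance between two Gaussians:
DB = (m1-m2)^2/(4*(s1^2+s2^2)) + (1/2)*ln((s1^2+s2^2)/(2*s1*s2)).
(m1-m2)^2 = (4)^2 = 16.
s1^2+s2^2 = 16 + 9 = 25.
term1 = 16/100 = 0.16.
term2 = 0.5*ln(25/24.0) = 0.020411.
DB = 0.16 + 0.020411 = 0.1804

0.1804


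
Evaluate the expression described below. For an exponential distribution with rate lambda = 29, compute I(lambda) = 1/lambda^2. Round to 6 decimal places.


Fisher information for exponential: I(lambda) = 1/lambda^2.
lambda = 29, lambda^2 = 841.
I = 1/841 = 0.001189

0.001189


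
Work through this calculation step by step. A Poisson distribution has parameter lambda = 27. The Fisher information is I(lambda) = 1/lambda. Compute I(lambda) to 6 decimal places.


Fisher information for Poisson: I(lambda) = 1/lambda.
lambda = 27.
I(lambda) = 1/27 = 0.037037

0.037037


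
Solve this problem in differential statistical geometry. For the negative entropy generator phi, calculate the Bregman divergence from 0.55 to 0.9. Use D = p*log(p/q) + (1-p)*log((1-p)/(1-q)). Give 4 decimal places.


Bregman divergence with negative entropy generator:
D = p*log(p/q) + (1-p)*log((1-p)/(1-q)).
p = 0.55, q = 0.9.
p*log(p/q) = 0.55*log(0.55/0.9) = -0.270862.
(1-p)*log((1-p)/(1-q)) = 0.45*log(0.45/0.1) = 0.676835.
D = -0.270862 + 0.676835 = 0.4060

0.4060


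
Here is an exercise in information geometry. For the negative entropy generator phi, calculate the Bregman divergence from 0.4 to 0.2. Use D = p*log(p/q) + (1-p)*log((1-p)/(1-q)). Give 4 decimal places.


Bregman divergence with negative entropy generator:
D = p*log(p/q) + (1-p)*log((1-p)/(1-q)).
p = 0.4, q = 0.2.
p*log(p/q) = 0.4*log(0.4/0.2) = 0.277259.
(1-p)*log((1-p)/(1-q)) = 0.6*log(0.6/0.8) = -0.172609.
D = 0.277259 + -0.172609 = 0.1046

0.1046


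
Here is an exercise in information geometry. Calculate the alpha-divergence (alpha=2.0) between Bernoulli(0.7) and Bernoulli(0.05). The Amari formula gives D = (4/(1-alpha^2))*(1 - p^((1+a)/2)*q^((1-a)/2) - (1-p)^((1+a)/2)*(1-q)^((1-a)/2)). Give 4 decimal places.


Amari alpha-divergence:
D = (4/(1-alpha^2))*(1 - p^((1+a)/2)*q^((1-a)/2) - (1-p)^((1+a)/2)*(1-q)^((1-a)/2)).
alpha = 2.0, p = 0.7, q = 0.05.
e1 = (1+alpha)/2 = 1.5, e2 = (1-alpha)/2 = -0.5.
t1 = p^e1 * q^e2 = 0.7^1.5 * 0.05^-0.5 = 2.61916.
t2 = (1-p)^e1 * (1-q)^e2 = 0.3^1.5 * 0.95^-0.5 = 0.168585.
4/(1-alpha^2) = -1.333333.
D = -1.333333*(1 - 2.61916 - 0.168585) = 2.3837

2.3837


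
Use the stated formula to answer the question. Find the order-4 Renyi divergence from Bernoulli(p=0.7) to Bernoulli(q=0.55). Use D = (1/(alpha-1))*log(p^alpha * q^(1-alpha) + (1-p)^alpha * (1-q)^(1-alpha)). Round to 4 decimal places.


Renyi divergence of order alpha between Bernoulli distributions:
D = (1/(alpha-1))*log(p^alpha * q^(1-alpha) + (1-p)^alpha * (1-q)^(1-alpha)).
alpha = 4, p = 0.7, q = 0.55.
p^alpha * q^(1-alpha) = 0.7^4 * 0.55^-3 = 1.443125.
(1-p)^alpha * (1-q)^(1-alpha) = 0.3^4 * 0.45^-3 = 0.088889.
sum = 1.443125 + 0.088889 = 1.532014.
D = (1/3)*log(1.532014) = 0.1422

0.1422


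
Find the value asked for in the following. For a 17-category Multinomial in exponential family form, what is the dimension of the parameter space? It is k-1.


Exponential family dimension calculation:
For Multinomial with k=17 categories, dim = k-1 = 16.

16


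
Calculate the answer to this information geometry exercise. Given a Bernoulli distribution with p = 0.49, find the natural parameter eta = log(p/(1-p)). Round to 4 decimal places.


Natural parameter for Bernoulli: eta = log(p/(1-p)).
p = 0.49, 1-p = 0.51.
p/(1-p) = 0.960784.
eta = log(0.960784) = -0.0400

-0.0400


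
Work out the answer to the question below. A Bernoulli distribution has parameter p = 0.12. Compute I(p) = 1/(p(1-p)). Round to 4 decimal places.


For Bernoulli(p), Fisher information is I(p) = 1/(p*(1-p)).
p = 0.12, 1-p = 0.88.
p*(1-p) = 0.1056.
I(p) = 1/0.1056 = 9.4697

9.4697


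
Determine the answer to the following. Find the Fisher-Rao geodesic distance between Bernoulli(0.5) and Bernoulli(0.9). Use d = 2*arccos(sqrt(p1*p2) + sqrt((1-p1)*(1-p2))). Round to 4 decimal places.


Geodesic distance on Bernoulli manifold:
d(p1,p2) = 2*arccos(sqrt(p1*p2) + sqrt((1-p1)*(1-p2))).
sqrt(p1*p2) = sqrt(0.5*0.9) = 0.67082.
sqrt((1-p1)*(1-p2)) = sqrt(0.5*0.1) = 0.223607.
arg = 0.67082 + 0.223607 = 0.894427.
d = 2*arccos(0.894427) = 0.9273

0.9273


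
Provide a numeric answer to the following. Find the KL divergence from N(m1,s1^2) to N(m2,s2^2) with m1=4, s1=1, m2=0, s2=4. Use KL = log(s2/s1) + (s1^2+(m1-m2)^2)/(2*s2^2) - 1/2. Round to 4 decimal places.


KL divergence between normal distributions:
KL = log(s2/s1) + (s1^2 + (m1-m2)^2)/(2*s2^2) - 1/2.
log(4/1) = 1.386294.
(1^2 + (4-0)^2)/(2*4^2) = (1 + 16)/32 = 0.53125.
KL = 1.386294 + 0.53125 - 0.5 = 1.4175

1.4175


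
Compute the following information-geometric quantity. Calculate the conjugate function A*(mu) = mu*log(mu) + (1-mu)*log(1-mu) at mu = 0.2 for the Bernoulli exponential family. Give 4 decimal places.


Legendre transform for Bernoulli:
A*(mu) = mu*log(mu) + (1-mu)*log(1-mu).
mu = 0.2, 1-mu = 0.8.
mu*log(mu) = 0.2*log(0.2) = -0.321888.
(1-mu)*log(1-mu) = 0.8*log(0.8) = -0.178515.
A* = -0.321888 + -0.178515 = -0.5004

-0.5004


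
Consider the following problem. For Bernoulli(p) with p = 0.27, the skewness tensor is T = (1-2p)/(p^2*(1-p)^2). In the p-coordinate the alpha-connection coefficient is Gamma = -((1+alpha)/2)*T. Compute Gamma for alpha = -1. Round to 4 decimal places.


Skewness (Amari-Chentsov) tensor: T = (1-2p)/(p^2*(1-p)^2).
p = 0.27, 1-2p = 0.46, p^2 = 0.0729, (1-p)^2 = 0.5329.
T = 0.46/(0.0729 * 0.5329) = 11.840896.
In the p-coordinate, Gamma^(alpha) = Gamma^(0) - (alpha/2)*T with Gamma^(0) = (1/2)*g'(p) = -T/2,
so Gamma^(alpha) = -((1+alpha)/2)*T.
alpha = -1, -(1+alpha)/2 = 0.0.
Gamma = 0.0 * 11.840896 = 0.0000

0.0000


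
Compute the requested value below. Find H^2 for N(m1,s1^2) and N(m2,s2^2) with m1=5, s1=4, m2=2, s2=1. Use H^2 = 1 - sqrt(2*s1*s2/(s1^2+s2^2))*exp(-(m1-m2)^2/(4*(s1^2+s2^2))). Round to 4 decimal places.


Squared Hellinger distance for Gaussians:
H^2 = 1 - sqrt(2*s1*s2/(s1^2+s2^2)) * exp(-(m1-m2)^2/(4*(s1^2+s2^2))).
s1^2 = 16, s2^2 = 1, s1^2+s2^2 = 17.
sqrt(2*4*1/(17)) = 0.685994.
(m1-m2)^2 = (3)^2 = 9.
exp(-9/(4*17)) = exp(-0.132353) = 0.876032.
H^2 = 1 - 0.685994*0.876032 = 0.3990

0.3990


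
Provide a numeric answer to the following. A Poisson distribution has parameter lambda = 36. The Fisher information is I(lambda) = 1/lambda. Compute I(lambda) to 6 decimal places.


Fisher information for Poisson: I(lambda) = 1/lambda.
lambda = 36.
I(lambda) = 1/36 = 0.027778

0.027778


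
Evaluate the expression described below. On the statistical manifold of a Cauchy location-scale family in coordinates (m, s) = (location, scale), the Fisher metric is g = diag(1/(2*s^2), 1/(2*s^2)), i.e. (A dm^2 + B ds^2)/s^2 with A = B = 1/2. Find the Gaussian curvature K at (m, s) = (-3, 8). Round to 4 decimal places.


The metric has the form g = (A dm^2 + B ds^2)/s^2 with A = 1/2, B = 1/2.
Substitute u = sqrt(A/B)*m: g = B*(du^2 + ds^2)/s^2, i.e. B times the
Poincare upper half-plane metric, which has constant Gaussian curvature -1.
Scaling a 2D metric by a constant c divides the Gaussian curvature by c,
so K = -1/B = -1/(1/2) = -2.0000 everywhere (the point (m, s) = (-3, 8) is irrelevant:
the curvature is constant).
The requested Gaussian curvature is K = -2.0000.

-2.0000


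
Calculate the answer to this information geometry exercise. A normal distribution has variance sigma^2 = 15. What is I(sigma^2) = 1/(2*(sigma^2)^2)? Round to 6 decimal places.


Fisher information for variance: I(sigma^2) = 1/(2*sigma^4).
sigma^2 = 15, so sigma^4 = 225.
I = 1/(2*225) = 1/450 = 0.002222

0.002222


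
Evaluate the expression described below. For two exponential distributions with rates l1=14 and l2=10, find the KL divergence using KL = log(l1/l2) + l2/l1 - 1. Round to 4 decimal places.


KL divergence for exponential family:
KL = log(l1/l2) + l2/l1 - 1.
log(14/10) = 0.336472.
10/14 = 0.714286.
KL = 0.336472 + 0.714286 - 1 = 0.0508

0.0508


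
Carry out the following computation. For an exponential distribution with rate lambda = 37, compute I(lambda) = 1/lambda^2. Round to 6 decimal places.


Fisher information for exponential: I(lambda) = 1/lambda^2.
lambda = 37, lambda^2 = 1369.
I = 1/1369 = 0.000730

0.000730


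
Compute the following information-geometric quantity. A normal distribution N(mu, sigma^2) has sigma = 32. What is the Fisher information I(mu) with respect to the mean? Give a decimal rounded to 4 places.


The Fisher information for the mean of a normal distribution is I(mu) = 1/sigma^2.
sigma = 32, so sigma^2 = 1024.
I(mu) = 1/1024 = 0.0010

0.0010


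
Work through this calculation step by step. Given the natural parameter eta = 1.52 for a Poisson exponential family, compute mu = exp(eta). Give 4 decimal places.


Expectation parameter for Poisson exponential family:
mu = exp(eta).
eta = 1.52.
mu = exp(1.52) = 4.5722

4.5722


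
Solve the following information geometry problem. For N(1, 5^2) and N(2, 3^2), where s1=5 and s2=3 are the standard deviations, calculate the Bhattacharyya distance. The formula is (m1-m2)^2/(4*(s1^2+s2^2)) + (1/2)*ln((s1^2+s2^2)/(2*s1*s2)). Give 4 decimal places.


Bhattacharyya distance between two Gaussians:
DB = (m1-m2)^2/(4*(s1^2+s2^2)) + (1/2)*ln((s1^2+s2^2)/(2*s1*s2)).
(m1-m2)^2 = (-1)^2 = 1.
s1^2+s2^2 = 25 + 9 = 34.
term1 = 1/136 = 0.007353.
term2 = 0.5*ln(34/30.0) = 0.062582.
DB = 0.007353 + 0.062582 = 0.0699

0.0699


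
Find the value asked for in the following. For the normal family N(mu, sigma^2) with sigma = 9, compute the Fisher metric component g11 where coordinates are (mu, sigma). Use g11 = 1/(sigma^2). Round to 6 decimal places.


For the 2-parameter normal family, the Fisher metric has:
  g11 = 1/sigma^2, g22 = 2/sigma^2.
sigma = 9, sigma^2 = 81.
g11 = 0.012346

0.012346


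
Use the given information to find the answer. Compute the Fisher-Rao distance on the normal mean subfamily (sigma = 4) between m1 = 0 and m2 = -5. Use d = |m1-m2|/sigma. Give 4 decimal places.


On the fixed-variance normal subfamily, geodesic distance = |m1-m2|/sigma.
|0 - -5| = 5.
sigma = 4.
d = 5/4 = 1.2500

1.2500


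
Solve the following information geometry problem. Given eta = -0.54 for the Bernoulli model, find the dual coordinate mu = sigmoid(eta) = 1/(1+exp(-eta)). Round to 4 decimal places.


Dual coordinate (expectation parameter) for Bernoulli:
mu = 1/(1+exp(-eta)).
eta = -0.54.
exp(-eta) = exp(0.54) = 1.716007.
mu = 1/(1+1.716007) = 0.3682

0.3682


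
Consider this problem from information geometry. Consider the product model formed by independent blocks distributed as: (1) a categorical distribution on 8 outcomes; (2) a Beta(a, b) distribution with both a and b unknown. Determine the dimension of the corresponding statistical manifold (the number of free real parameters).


The dimension of a statistical manifold equals the number of free
(independent) real parameters of the model. For a product of independent
blocks the parameter counts add.
- categorical on 8 outcomes (probabilities sum to 1): 8-1 = 7.
- Beta (a, b): 2.
Total = 7 + 2 = 9.
Dimension = 9

9


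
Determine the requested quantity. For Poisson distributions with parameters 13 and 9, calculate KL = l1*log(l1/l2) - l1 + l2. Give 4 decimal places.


KL divergence for Poisson:
KL = l1*log(l1/l2) - l1 + l2.
l1 = 13, l2 = 9.
log(13/9) = 0.367725.
l1*log(l1/l2) = 13 * 0.367725 = 4.780422.
KL = 4.780422 - 13 + 9 = 0.7804

0.7804


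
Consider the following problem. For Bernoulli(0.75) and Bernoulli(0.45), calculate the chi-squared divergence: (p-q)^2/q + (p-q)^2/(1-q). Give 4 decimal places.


Chi-squared divergence between Bernoulli distributions:
chi^2 = (p-q)^2/q + (p-q)^2/(1-q).
p = 0.75, q = 0.45, p-q = 0.3.
(p-q)^2 = 0.09.
term1 = 0.09/0.45 = 0.2.
term2 = 0.09/0.55 = 0.163636.
chi^2 = 0.2 + 0.163636 = 0.3636

0.3636


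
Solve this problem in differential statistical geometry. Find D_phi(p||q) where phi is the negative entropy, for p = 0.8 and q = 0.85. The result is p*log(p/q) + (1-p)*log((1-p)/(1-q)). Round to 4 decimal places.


Bregman divergence with negative entropy generator:
D = p*log(p/q) + (1-p)*log((1-p)/(1-q)).
p = 0.8, q = 0.85.
p*log(p/q) = 0.8*log(0.8/0.85) = -0.0485.
(1-p)*log((1-p)/(1-q)) = 0.2*log(0.2/0.15) = 0.057536.
D = -0.0485 + 0.057536 = 0.0090

0.0090


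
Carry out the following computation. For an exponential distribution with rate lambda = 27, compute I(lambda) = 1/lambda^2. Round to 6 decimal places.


Fisher information for exponential: I(lambda) = 1/lambda^2.
lambda = 27, lambda^2 = 729.
I = 1/729 = 0.001372

0.001372


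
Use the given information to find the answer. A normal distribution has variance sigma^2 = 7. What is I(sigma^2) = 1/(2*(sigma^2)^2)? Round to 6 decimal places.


Fisher information for variance: I(sigma^2) = 1/(2*sigma^4).
sigma^2 = 7, so sigma^4 = 49.
I = 1/(2*49) = 1/98 = 0.010204

0.010204


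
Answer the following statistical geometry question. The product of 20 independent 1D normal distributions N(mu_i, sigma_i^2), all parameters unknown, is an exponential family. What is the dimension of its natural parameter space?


Exponential family dimension calculation:
Each univariate normal has two natural parameters (mu/sigma^2 and -1/(2 sigma^2)).
With 20 independent components, dim = 2 * 20 = 40.

40


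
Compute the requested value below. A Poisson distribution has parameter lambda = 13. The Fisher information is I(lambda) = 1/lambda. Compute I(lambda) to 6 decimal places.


Fisher information for Poisson: I(lambda) = 1/lambda.
lambda = 13.
I(lambda) = 1/13 = 0.076923

0.076923


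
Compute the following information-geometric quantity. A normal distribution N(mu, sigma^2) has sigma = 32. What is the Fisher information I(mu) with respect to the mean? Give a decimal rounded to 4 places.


The Fisher information for the mean of a normal distribution is I(mu) = 1/sigma^2.
sigma = 32, so sigma^2 = 1024.
I(mu) = 1/1024 = 0.0010

0.0010


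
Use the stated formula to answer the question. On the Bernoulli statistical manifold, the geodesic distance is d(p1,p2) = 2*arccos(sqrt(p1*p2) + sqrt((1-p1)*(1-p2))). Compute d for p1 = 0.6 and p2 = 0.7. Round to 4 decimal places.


Geodesic distance on Bernoulli manifold:
d(p1,p2) = 2*arccos(sqrt(p1*p2) + sqrt((1-p1)*(1-p2))).
sqrt(p1*p2) = sqrt(0.6*0.7) = 0.648074.
sqrt((1-p1)*(1-p2)) = sqrt(0.4*0.3) = 0.34641.
arg = 0.648074 + 0.34641 = 0.994484.
d = 2*arccos(0.994484) = 0.2102

0.2102


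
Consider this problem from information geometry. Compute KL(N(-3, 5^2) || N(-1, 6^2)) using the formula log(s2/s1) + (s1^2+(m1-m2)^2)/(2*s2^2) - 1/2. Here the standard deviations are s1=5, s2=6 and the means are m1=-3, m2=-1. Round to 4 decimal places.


KL divergence between normal distributions:
KL = log(s2/s1) + (s1^2 + (m1-m2)^2)/(2*s2^2) - 1/2.
log(6/5) = 0.182322.
(5^2 + (-3--1)^2)/(2*6^2) = (25 + 4)/72 = 0.402778.
KL = 0.182322 + 0.402778 - 0.5 = 0.0851

0.0851


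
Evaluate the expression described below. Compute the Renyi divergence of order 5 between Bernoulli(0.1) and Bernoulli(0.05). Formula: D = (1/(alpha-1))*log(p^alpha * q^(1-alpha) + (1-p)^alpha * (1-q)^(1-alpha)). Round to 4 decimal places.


Renyi divergence of order alpha between Bernoulli distributions:
D = (1/(alpha-1))*log(p^alpha * q^(1-alpha) + (1-p)^alpha * (1-q)^(1-alpha)).
alpha = 5, p = 0.1, q = 0.05.
p^alpha * q^(1-alpha) = 0.1^5 * 0.05^-4 = 1.6.
(1-p)^alpha * (1-q)^(1-alpha) = 0.9^5 * 0.95^-4 = 0.724967.
sum = 1.6 + 0.724967 = 2.324967.
D = (1/4)*log(2.324967) = 0.2109

0.2109


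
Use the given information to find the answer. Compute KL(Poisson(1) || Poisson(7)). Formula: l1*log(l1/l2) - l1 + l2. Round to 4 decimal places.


KL divergence for Poisson:
KL = l1*log(l1/l2) - l1 + l2.
l1 = 1, l2 = 7.
log(1/7) = -1.94591.
l1*log(l1/l2) = 1 * -1.94591 = -1.94591.
KL = -1.94591 - 1 + 7 = 4.0541

4.0541


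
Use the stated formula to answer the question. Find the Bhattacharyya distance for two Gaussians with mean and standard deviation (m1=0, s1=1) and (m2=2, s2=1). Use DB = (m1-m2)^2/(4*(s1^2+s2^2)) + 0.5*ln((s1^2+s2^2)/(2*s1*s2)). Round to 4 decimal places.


Bhattacharyya distance between two Gaussians:
DB = (m1-m2)^2/(4*(s1^2+s2^2)) + (1/2)*ln((s1^2+s2^2)/(2*s1*s2)).
(m1-m2)^2 = (-2)^2 = 4.
s1^2+s2^2 = 1 + 1 = 2.
term1 = 4/8 = 0.5.
term2 = 0.5*ln(2/2.0) = 0.0.
DB = 0.5 + 0.0 = 0.5000

0.5000


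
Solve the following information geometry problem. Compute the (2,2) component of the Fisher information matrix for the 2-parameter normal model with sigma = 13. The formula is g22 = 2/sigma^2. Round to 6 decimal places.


For the 2-parameter normal family, the Fisher metric has:
  g11 = 1/sigma^2, g22 = 2/sigma^2.
sigma = 13, sigma^2 = 169.
g22 = 0.011834

0.011834


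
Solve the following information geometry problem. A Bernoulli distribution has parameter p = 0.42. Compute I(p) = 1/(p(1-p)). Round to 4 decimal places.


For Bernoulli(p), Fisher information is I(p) = 1/(p*(1-p)).
p = 0.42, 1-p = 0.58.
p*(1-p) = 0.2436.
I(p) = 1/0.2436 = 4.1051

4.1051


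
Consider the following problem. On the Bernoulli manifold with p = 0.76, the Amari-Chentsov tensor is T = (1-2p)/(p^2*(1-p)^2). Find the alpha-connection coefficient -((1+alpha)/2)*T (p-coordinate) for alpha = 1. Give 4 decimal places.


Skewness (Amari-Chentsov) tensor: T = (1-2p)/(p^2*(1-p)^2).
p = 0.76, 1-2p = -0.52, p^2 = 0.5776, (1-p)^2 = 0.0576.
T = -0.52/(0.5776 * 0.0576) = -15.629809.
In the p-coordinate, Gamma^(alpha) = Gamma^(0) - (alpha/2)*T with Gamma^(0) = (1/2)*g'(p) = -T/2,
so Gamma^(alpha) = -((1+alpha)/2)*T.
alpha = 1, -(1+alpha)/2 = -1.0.
Gamma = -1.0 * -15.629809 = 15.6298

15.6298


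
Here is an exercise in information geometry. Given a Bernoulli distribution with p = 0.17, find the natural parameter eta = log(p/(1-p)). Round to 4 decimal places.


Natural parameter for Bernoulli: eta = log(p/(1-p)).
p = 0.17, 1-p = 0.83.
p/(1-p) = 0.204819.
eta = log(0.204819) = -1.5856

-1.5856


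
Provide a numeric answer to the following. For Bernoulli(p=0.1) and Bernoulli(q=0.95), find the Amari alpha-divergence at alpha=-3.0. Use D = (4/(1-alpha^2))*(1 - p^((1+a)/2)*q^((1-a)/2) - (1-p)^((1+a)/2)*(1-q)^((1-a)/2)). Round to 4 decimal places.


Amari alpha-divergence:
D = (4/(1-alpha^2))*(1 - p^((1+a)/2)*q^((1-a)/2) - (1-p)^((1+a)/2)*(1-q)^((1-a)/2)).
alpha = -3.0, p = 0.1, q = 0.95.
e1 = (1+alpha)/2 = -1.0, e2 = (1-alpha)/2 = 2.0.
t1 = p^e1 * q^e2 = 0.1^-1.0 * 0.95^2.0 = 9.025.
t2 = (1-p)^e1 * (1-q)^e2 = 0.9^-1.0 * 0.05^2.0 = 0.002778.
4/(1-alpha^2) = -0.5.
D = -0.5*(1 - 9.025 - 0.002778) = 4.0139

4.0139


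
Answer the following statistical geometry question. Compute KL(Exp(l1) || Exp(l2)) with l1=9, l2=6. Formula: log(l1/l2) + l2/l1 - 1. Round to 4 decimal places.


KL divergence for exponential family:
KL = log(l1/l2) + l2/l1 - 1.
log(9/6) = 0.405465.
6/9 = 0.666667.
KL = 0.405465 + 0.666667 - 1 = 0.0721

0.0721
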